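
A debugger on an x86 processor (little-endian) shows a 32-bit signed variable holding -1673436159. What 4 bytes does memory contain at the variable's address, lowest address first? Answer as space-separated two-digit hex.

Two's complement of -1673436159 in 32 bits: 1673436159 = 0x63BE9BFF; invert → 0x9C416400; add 1 → 0x9C416401.
Split into bytes (most-significant first): 9C 41 64 01.
In little-endian order the low byte comes first in memory.
So at ascending addresses the bytes are 01 64 41 9C.

01 64 41 9C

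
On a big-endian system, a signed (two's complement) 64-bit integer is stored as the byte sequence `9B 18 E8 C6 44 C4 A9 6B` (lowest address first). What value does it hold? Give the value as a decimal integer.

Big-endian: lowest address holds the most-significant byte.
The bytes are already most-significant first: 0x9B18E8C644C4A96B.
Top bit is set, so as a signed 64-bit value this is 0x9B18E8C644C4A96B − 2^64 = -7270805660134758037.

-7270805660134758037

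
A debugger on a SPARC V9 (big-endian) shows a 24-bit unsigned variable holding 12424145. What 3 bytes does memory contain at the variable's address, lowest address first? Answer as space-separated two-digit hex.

BD 93 D1

12424145 in hexadecimal, padded to 24 bits, is 0xBD93D1.
Split into bytes (most-significant first): BD 93 D1.
Big-endian: lowest address holds the most-significant byte.
So the memory order matches the most-significant-first order: BD 93 D1.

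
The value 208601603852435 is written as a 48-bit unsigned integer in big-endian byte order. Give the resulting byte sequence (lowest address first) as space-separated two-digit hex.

208601603852435 in hexadecimal, padded to 48 bits, is 0xBDB8D87F4893.
Split into bytes (most-significant first): BD B8 D8 7F 48 93.
Big-endian: lowest address holds the most-significant byte.
So the memory order matches the most-significant-first order: BD B8 D8 7F 48 93.

BD B8 D8 7F 48 93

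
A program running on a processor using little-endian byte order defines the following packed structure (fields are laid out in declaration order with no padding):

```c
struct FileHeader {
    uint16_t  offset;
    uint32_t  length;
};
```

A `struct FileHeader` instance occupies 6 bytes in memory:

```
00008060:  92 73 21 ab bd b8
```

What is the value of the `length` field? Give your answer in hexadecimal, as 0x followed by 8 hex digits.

0xB8BDAB21

`length` follows `offset` (2 bytes), so it starts at byte offset 2 and occupies 4 bytes.
Bytes at offsets 2..5: 21 AB BD B8.
Little-endian stores the least-significant byte at the lowest address.
Reassemble most-significant byte first: B8 BD AB 21 → 0xB8BDAB21.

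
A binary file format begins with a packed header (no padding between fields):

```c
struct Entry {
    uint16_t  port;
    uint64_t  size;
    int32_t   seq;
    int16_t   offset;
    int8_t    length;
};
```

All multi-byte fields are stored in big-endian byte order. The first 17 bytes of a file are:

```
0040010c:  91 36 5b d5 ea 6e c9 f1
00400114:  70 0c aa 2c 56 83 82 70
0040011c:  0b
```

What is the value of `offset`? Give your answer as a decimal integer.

-32144

`offset` follows `port` (2 B), `size` (8 B), `seq` (4 B), so it starts at offset 2 + 8 + 4 = 14 and occupies 2 bytes.
Bytes at offsets 14..15: 82 70.
In big-endian order the high byte comes first in memory.
The bytes are already most-significant first: 0x8270.
Top bit is set, so as a signed 16-bit value this is 0x8270 − 2^16 = -32144.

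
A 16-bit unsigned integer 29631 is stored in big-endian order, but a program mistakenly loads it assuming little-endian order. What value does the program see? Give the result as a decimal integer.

29631 in 16-bit hexadecimal is 0x73BF.
Stored big-endian, the bytes at ascending addresses are 73 BF.
Read back as little-endian, the first byte is least significant, giving 0xBF73.
0xBF73 = 49011.

49011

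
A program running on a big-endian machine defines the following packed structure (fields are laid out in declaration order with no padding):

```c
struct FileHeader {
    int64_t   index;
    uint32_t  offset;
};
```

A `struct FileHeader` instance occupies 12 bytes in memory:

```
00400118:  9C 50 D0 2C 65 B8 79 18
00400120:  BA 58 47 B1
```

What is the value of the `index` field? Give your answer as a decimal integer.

`index` is the first field, at byte offset 0, occupying 8 bytes.
Bytes at offsets 0..7: 9C 50 D0 2C 65 B8 79 18.
Big-endian: lowest address holds the most-significant byte.
The bytes are already most-significant first: 0x9C50D02C65B87918.
Top bit is set, so as a signed 64-bit value this is 0x9C50D02C65B87918 − 2^64 = -7183012516552214248.

-7183012516552214248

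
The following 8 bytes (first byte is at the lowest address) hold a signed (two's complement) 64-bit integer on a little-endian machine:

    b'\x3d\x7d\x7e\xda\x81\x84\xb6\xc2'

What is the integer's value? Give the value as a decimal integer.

Little-endian stores the least-significant byte at the lowest address.
Reassemble most-significant byte first: C2 B6 84 81 DA 7E 7D 3D → 0xC2B68481DA7E7D3D.
Top bit is set, so as a signed 64-bit value this is 0xC2B68481DA7E7D3D − 2^64 = -4416196691338822339.

-4416196691338822339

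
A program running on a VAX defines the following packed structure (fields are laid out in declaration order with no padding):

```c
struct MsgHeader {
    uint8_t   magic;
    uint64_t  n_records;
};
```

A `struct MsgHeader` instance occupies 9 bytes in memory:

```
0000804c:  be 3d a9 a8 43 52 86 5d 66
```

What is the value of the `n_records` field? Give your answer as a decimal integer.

`n_records` follows `magic` (1 byte), so it starts at byte offset 1 and occupies 8 bytes.
Bytes at offsets 1..8: 3D A9 A8 43 52 86 5D 66.
Little-endian: lowest address holds the least-significant byte.
Reassemble most-significant byte first: 66 5D 86 52 43 A8 A9 3D → 0x665D865243A8A93D.
0x665D865243A8A93D = 7376199452583307581.

7376199452583307581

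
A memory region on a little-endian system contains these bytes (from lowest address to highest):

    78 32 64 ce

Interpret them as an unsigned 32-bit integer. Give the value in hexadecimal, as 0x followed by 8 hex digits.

0xCE643278

Little-endian: lowest address holds the least-significant byte.
Reassemble most-significant byte first: CE 64 32 78 → 0xCE643278.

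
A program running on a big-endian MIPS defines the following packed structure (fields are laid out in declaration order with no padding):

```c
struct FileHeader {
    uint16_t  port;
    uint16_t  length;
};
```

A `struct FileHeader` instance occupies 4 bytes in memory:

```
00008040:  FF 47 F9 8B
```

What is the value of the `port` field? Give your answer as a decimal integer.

65351

`port` is the first field, at byte offset 0, occupying 2 bytes.
Bytes at offsets 0..1: FF 47.
Big-endian stores the most-significant byte at the lowest address.
The bytes are already most-significant first: 0xFF47.
0xFF47 = 65351.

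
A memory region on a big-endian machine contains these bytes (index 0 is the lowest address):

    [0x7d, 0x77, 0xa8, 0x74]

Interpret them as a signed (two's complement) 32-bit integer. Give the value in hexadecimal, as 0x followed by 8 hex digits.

In big-endian order the high byte comes first in memory.
The bytes are already most-significant first: 0x7D77A874.

0x7D77A874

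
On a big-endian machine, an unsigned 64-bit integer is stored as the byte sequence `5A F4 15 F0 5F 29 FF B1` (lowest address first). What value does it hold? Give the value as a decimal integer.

6553887479863836593

Big-endian stores the most-significant byte at the lowest address.
The bytes are already most-significant first: 0x5AF415F05F29FFB1.
0x5AF415F05F29FFB1 = 6553887479863836593.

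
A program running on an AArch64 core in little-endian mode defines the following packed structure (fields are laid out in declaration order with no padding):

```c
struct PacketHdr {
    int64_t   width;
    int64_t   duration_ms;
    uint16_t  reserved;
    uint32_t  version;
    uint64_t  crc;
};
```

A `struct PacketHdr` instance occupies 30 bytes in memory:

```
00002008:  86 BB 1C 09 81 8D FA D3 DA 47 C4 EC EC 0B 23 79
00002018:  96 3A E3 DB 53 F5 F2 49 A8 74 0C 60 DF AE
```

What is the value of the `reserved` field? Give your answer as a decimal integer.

`reserved` follows `width` (8 B), `duration_ms` (8 B), so it starts at offset 8 + 8 = 16 and occupies 2 bytes.
Bytes at offsets 16..17: 96 3A.
Little-endian: lowest address holds the least-significant byte.
Reassemble most-significant byte first: 3A 96 → 0x3A96.
0x3A96 = 14998.

14998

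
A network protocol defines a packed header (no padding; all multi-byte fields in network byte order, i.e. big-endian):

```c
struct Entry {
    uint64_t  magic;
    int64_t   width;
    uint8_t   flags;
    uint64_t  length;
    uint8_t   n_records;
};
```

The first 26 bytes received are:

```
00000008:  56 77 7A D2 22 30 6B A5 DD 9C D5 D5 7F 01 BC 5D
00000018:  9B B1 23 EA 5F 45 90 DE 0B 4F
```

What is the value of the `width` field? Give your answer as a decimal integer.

`width` follows `magic` (8 bytes), so it starts at byte offset 8 and occupies 8 bytes.
Bytes at offsets 8..15: DD 9C D5 D5 7F 01 BC 5D.
In big-endian order the high byte comes first in memory.
The bytes are already most-significant first: 0xDD9CD5D57F01BC5D.
Top bit is set, so as a signed 64-bit value this is 0xDD9CD5D57F01BC5D − 2^64 = -2477870582025044899.

-2477870582025044899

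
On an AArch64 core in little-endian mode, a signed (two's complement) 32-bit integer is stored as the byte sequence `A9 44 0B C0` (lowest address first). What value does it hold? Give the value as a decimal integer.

In little-endian order the low byte comes first in memory.
Reassemble most-significant byte first: C0 0B 44 A9 → 0xC00B44A9.
Top bit is set, so as a signed 32-bit value this is 0xC00B44A9 − 2^32 = -1073003351.

-1073003351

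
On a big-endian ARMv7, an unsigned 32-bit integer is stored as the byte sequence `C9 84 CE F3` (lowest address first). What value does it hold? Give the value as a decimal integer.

Big-endian: lowest address holds the most-significant byte.
The bytes are already most-significant first: 0xC984CEF3.
0xC984CEF3 = 3380924147.

3380924147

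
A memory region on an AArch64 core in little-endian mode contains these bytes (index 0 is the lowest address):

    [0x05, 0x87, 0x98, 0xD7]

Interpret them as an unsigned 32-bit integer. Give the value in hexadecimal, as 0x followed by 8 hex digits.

In little-endian order the low byte comes first in memory.
Reassemble most-significant byte first: D7 98 87 05 → 0xD7988705.

0xD7988705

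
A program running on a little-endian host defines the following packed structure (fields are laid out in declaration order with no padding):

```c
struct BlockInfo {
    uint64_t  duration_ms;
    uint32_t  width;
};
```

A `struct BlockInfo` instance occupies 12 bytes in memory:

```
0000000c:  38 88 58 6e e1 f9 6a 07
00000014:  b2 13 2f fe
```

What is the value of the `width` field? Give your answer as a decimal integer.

4264498098

`width` follows `duration_ms` (8 bytes), so it starts at byte offset 8 and occupies 4 bytes.
Bytes at offsets 8..11: B2 13 2F FE.
Little-endian: lowest address holds the least-significant byte.
Reassemble most-significant byte first: FE 2F 13 B2 → 0xFE2F13B2.
0xFE2F13B2 = 4264498098.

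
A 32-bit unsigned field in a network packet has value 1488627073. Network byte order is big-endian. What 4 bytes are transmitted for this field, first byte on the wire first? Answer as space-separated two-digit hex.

58 BA A5 81

1488627073 in hexadecimal, padded to 32 bits, is 0x58BAA581.
Split into bytes (most-significant first): 58 BA A5 81.
Big-endian: lowest address holds the most-significant byte.
So the memory order matches the most-significant-first order: 58 BA A5 81.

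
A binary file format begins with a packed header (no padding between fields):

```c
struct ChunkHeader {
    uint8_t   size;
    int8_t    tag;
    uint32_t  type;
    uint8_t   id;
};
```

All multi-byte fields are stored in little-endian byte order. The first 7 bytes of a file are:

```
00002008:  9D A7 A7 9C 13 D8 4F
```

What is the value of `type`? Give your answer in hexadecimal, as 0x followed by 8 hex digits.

`type` follows `size` (1 B), `tag` (1 B), so it starts at offset 1 + 1 = 2 and occupies 4 bytes.
Bytes at offsets 2..5: A7 9C 13 D8.
In little-endian order the low byte comes first in memory.
Reassemble most-significant byte first: D8 13 9C A7 → 0xD8139CA7.

0xD8139CA7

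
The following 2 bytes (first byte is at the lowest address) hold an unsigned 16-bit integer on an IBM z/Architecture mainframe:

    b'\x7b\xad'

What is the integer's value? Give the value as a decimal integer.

31661

Big-endian: lowest address holds the most-significant byte.
The bytes are already most-significant first: 0x7BAD.
0x7BAD = 31661.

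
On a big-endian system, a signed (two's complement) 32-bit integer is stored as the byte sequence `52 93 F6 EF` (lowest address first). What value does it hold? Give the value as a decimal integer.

Big-endian stores the most-significant byte at the lowest address.
The bytes are already most-significant first: 0x5293F6EF.
0x5293F6EF = 1385428719.

1385428719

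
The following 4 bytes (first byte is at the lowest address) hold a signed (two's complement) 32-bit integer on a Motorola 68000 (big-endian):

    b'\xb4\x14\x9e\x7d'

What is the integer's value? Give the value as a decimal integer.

Big-endian: lowest address holds the most-significant byte.
The bytes are already most-significant first: 0xB4149E7D.
Top bit is set, so as a signed 32-bit value this is 0xB4149E7D − 2^32 = -1273717123.

-1273717123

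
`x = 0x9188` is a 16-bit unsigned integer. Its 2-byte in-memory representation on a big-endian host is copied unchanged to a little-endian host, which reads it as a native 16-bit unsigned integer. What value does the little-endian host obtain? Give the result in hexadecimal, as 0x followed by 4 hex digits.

0x8891

Stored big-endian, the bytes at ascending addresses are 91 88.
Read back as little-endian, the first byte is least significant, giving 0x8891.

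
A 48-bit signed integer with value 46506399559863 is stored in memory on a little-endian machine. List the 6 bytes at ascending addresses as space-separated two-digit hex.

B7 F0 6C 1D 4C 2A

46506399559863 in hexadecimal, padded to 48 bits, is 0x2A4C1D6CF0B7.
Split into bytes (most-significant first): 2A 4C 1D 6C F0 B7.
Little-endian stores the least-significant byte at the lowest address.
So at ascending addresses the bytes are B7 F0 6C 1D 4C 2A.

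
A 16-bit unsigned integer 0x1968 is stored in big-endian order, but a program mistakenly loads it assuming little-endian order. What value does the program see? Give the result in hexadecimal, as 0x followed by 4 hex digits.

Stored big-endian, the bytes at ascending addresses are 19 68.
Read back as little-endian, the first byte is least significant, giving 0x6819.

0x6819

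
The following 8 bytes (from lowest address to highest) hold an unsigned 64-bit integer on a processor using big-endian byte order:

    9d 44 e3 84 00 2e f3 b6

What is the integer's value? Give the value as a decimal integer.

Big-endian: lowest address holds the most-significant byte.
The bytes are already most-significant first: 0x9D44E384002EF3B6.
0x9D44E384002EF3B6 = 11332432718449275830.

11332432718449275830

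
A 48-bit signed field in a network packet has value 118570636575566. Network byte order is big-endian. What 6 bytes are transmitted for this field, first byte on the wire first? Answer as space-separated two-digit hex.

118570636575566 in hexadecimal, padded to 48 bits, is 0x6BD6E0AC834E.
Split into bytes (most-significant first): 6B D6 E0 AC 83 4E.
Big-endian stores the most-significant byte at the lowest address.
So the memory order matches the most-significant-first order: 6B D6 E0 AC 83 4E.

6B D6 E0 AC 83 4E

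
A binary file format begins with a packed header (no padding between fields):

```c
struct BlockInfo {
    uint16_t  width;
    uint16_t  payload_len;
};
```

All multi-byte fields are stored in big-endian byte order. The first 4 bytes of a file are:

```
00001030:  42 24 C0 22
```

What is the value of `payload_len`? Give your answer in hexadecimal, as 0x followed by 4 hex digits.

`payload_len` follows `width` (2 bytes), so it starts at byte offset 2 and occupies 2 bytes.
Bytes at offsets 2..3: C0 22.
Big-endian: lowest address holds the most-significant byte.
The bytes are already most-significant first: 0xC022.

0xC022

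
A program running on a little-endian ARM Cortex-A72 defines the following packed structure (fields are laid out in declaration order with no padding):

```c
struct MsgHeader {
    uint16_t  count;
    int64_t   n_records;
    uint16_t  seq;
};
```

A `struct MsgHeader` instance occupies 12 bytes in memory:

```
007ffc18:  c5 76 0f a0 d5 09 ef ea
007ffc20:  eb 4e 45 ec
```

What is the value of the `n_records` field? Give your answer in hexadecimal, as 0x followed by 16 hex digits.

`n_records` follows `count` (2 bytes), so it starts at byte offset 2 and occupies 8 bytes.
Bytes at offsets 2..9: 0F A0 D5 09 EF EA EB 4E.
In little-endian order the low byte comes first in memory.
Reassemble most-significant byte first: 4E EB EA EF 09 D5 A0 0F → 0x4EEBEAEF09D5A00F.

0x4EEBEAEF09D5A00F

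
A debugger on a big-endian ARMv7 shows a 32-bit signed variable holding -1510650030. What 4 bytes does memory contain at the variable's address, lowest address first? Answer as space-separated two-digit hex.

Two's complement of -1510650030 in 32 bits: 1510650030 = 0x5A0AB0AE; invert → 0xA5F54F51; add 1 → 0xA5F54F52.
Split into bytes (most-significant first): A5 F5 4F 52.
Big-endian stores the most-significant byte at the lowest address.
So the memory order matches the most-significant-first order: A5 F5 4F 52.

A5 F5 4F 52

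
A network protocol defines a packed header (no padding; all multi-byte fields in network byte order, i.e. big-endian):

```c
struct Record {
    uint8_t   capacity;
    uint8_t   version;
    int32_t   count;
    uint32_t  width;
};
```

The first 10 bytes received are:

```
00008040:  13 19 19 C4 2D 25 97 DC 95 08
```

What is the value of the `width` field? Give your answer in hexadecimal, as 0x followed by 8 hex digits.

`width` follows `capacity` (1 B), `version` (1 B), `count` (4 B), so it starts at offset 1 + 1 + 4 = 6 and occupies 4 bytes.
Bytes at offsets 6..9: 97 DC 95 08.
In big-endian order the high byte comes first in memory.
The bytes are already most-significant first: 0x97DC9508.

0x97DC9508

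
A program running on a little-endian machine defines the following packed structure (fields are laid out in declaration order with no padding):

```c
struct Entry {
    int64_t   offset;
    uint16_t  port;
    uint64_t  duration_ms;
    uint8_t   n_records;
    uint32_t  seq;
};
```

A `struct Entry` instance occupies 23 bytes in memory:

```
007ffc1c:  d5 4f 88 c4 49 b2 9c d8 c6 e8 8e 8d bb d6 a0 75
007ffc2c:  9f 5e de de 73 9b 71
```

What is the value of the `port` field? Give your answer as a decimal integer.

`port` follows `offset` (8 bytes), so it starts at byte offset 8 and occupies 2 bytes.
Bytes at offsets 8..9: C6 E8.
Little-endian: lowest address holds the least-significant byte.
Reassemble most-significant byte first: E8 C6 → 0xE8C6.
0xE8C6 = 59590.

59590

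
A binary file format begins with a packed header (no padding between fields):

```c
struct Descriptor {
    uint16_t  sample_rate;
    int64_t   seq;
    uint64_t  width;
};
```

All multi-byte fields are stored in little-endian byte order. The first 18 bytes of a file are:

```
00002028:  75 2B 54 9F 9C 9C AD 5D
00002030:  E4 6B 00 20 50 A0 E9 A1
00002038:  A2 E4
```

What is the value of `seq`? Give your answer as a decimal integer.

`seq` follows `sample_rate` (2 bytes), so it starts at byte offset 2 and occupies 8 bytes.
Bytes at offsets 2..9: 54 9F 9C 9C AD 5D E4 6B.
In little-endian order the low byte comes first in memory.
Reassemble most-significant byte first: 6B E4 5D AD 9C 9C 9F 54 → 0x6BE45DAD9C9C9F54.
0x6BE45DAD9C9C9F54 = 7774441856986554196.

7774441856986554196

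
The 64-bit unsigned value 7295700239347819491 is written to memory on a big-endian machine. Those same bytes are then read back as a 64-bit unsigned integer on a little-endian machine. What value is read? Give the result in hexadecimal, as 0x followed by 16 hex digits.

0xE3230FA2B6883F65

7295700239347819491 in 64-bit hexadecimal is 0x653F88B6A20F23E3.
Stored big-endian, the bytes at ascending addresses are 65 3F 88 B6 A2 0F 23 E3.
Read back as little-endian, the first byte is least significant, giving 0xE3230FA2B6883F65.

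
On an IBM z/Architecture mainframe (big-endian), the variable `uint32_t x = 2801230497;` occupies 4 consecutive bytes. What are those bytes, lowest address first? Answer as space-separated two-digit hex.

A6 F7 62 A1

2801230497 in hexadecimal, padded to 32 bits, is 0xA6F762A1.
Split into bytes (most-significant first): A6 F7 62 A1.
In big-endian order the high byte comes first in memory.
So the memory order matches the most-significant-first order: A6 F7 62 A1.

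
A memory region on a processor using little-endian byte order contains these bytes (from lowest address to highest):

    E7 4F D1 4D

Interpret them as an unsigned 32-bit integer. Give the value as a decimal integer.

1305563111

Little-endian: lowest address holds the least-significant byte.
Reassemble most-significant byte first: 4D D1 4F E7 → 0x4DD14FE7.
0x4DD14FE7 = 1305563111.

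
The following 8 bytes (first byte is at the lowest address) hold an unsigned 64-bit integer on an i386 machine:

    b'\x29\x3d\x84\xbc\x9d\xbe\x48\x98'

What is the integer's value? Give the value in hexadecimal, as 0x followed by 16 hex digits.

0x9848BE9DBC843D29

In little-endian order the low byte comes first in memory.
Reassemble most-significant byte first: 98 48 BE 9D BC 84 3D 29 → 0x9848BE9DBC843D29.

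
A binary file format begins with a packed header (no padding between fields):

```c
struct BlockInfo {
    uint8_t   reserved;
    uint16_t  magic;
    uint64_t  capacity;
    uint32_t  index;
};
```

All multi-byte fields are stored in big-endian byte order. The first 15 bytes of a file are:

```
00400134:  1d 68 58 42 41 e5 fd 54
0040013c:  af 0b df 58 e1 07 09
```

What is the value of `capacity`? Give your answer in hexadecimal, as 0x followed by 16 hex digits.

0x4241E5FD54AF0BDF

`capacity` follows `reserved` (1 B), `magic` (2 B), so it starts at offset 1 + 2 = 3 and occupies 8 bytes.
Bytes at offsets 3..10: 42 41 E5 FD 54 AF 0B DF.
Big-endian stores the most-significant byte at the lowest address.
The bytes are already most-significant first: 0x4241E5FD54AF0BDF.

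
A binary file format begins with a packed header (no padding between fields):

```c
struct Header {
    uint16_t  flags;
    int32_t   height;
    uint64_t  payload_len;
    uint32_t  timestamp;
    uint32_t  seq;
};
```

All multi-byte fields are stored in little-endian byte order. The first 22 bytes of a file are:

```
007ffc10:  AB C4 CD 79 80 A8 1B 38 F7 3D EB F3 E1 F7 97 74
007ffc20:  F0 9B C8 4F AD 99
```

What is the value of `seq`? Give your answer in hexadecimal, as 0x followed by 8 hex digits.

`seq` follows `flags` (2 B), `height` (4 B), `payload_len` (8 B), `timestamp` (4 B), so it starts at offset 2 + 4 + 8 + 4 = 18 and occupies 4 bytes.
Bytes at offsets 18..21: C8 4F AD 99.
Little-endian: lowest address holds the least-significant byte.
Reassemble most-significant byte first: 99 AD 4F C8 → 0x99AD4FC8.

0x99AD4FC8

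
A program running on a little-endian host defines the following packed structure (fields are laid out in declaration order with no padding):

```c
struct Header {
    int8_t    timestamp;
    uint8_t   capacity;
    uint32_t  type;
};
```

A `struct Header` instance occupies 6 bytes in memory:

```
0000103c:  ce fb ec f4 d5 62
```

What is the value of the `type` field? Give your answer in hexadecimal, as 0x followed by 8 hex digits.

`type` follows `timestamp` (1 B), `capacity` (1 B), so it starts at offset 1 + 1 = 2 and occupies 4 bytes.
Bytes at offsets 2..5: EC F4 D5 62.
Little-endian: lowest address holds the least-significant byte.
Reassemble most-significant byte first: 62 D5 F4 EC → 0x62D5F4EC.

0x62D5F4EC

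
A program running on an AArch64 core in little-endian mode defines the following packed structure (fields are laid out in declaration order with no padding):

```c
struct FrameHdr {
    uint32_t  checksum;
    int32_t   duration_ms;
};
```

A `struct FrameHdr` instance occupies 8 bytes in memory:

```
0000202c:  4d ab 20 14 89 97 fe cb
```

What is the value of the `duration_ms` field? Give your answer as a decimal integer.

`duration_ms` follows `checksum` (4 bytes), so it starts at byte offset 4 and occupies 4 bytes.
Bytes at offsets 4..7: 89 97 FE CB.
In little-endian order the low byte comes first in memory.
Reassemble most-significant byte first: CB FE 97 89 → 0xCBFE9789.
Top bit is set, so as a signed 32-bit value this is 0xCBFE9789 − 2^32 = -872507511.

-872507511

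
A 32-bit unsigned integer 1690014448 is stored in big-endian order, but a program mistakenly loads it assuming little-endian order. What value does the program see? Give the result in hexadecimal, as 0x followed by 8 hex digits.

1690014448 in 32-bit hexadecimal is 0x64BB92F0.
Stored big-endian, the bytes at ascending addresses are 64 BB 92 F0.
Read back as little-endian, the first byte is least significant, giving 0xF092BB64.

0xF092BB64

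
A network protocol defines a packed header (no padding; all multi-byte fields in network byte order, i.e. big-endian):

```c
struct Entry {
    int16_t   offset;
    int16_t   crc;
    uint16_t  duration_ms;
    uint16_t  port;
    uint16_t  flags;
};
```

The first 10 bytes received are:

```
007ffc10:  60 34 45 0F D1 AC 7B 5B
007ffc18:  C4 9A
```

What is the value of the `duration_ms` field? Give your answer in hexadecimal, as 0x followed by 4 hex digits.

0xD1AC

`duration_ms` follows `offset` (2 B), `crc` (2 B), so it starts at offset 2 + 2 = 4 and occupies 2 bytes.
Bytes at offsets 4..5: D1 AC.
Big-endian: lowest address holds the most-significant byte.
The bytes are already most-significant first: 0xD1AC.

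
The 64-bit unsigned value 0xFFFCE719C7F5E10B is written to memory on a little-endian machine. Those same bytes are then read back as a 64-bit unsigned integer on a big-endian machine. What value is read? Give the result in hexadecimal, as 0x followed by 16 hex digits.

Stored little-endian, the bytes at ascending addresses are 0B E1 F5 C7 19 E7 FC FF.
Read back as big-endian, the last byte is least significant, giving 0x0BE1F5C719E7FCFF.

0x0BE1F5C719E7FCFF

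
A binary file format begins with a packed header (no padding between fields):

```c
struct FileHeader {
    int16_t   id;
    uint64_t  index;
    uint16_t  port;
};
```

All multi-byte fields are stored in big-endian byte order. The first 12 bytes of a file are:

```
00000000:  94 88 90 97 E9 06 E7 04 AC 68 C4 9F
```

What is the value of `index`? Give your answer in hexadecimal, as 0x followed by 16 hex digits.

`index` follows `id` (2 bytes), so it starts at byte offset 2 and occupies 8 bytes.
Bytes at offsets 2..9: 90 97 E9 06 E7 04 AC 68.
Big-endian: lowest address holds the most-significant byte.
The bytes are already most-significant first: 0x9097E906E704AC68.

0x9097E906E704AC68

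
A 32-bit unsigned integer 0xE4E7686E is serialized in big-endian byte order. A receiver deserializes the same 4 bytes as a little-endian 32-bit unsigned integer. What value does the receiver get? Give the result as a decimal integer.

1852368868

Stored big-endian, the bytes at ascending addresses are E4 E7 68 6E.
Read back as little-endian, the first byte is least significant, giving 0x6E68E7E4.
0x6E68E7E4 = 1852368868.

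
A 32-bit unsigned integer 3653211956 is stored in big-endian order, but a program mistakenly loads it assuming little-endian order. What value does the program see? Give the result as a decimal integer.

882360281

3653211956 in 32-bit hexadecimal is 0xD9BF9734.
Stored big-endian, the bytes at ascending addresses are D9 BF 97 34.
Read back as little-endian, the first byte is least significant, giving 0x3497BFD9.
0x3497BFD9 = 882360281.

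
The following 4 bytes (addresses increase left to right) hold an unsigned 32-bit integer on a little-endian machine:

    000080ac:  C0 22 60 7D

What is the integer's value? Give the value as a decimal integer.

2103452352

Little-endian: lowest address holds the least-significant byte.
Reassemble most-significant byte first: 7D 60 22 C0 → 0x7D6022C0.
0x7D6022C0 = 2103452352.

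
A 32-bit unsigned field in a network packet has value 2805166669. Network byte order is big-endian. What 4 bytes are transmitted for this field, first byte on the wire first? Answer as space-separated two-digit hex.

A7 33 72 4D

2805166669 in hexadecimal, padded to 32 bits, is 0xA733724D.
Split into bytes (most-significant first): A7 33 72 4D.
Big-endian stores the most-significant byte at the lowest address.
So the memory order matches the most-significant-first order: A7 33 72 4D.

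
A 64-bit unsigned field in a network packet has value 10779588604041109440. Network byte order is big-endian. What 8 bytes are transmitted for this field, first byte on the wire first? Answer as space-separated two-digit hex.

10779588604041109440 in hexadecimal, padded to 64 bits, is 0x9598CAB900B81FC0.
Split into bytes (most-significant first): 95 98 CA B9 00 B8 1F C0.
In big-endian order the high byte comes first in memory.
So the memory order matches the most-significant-first order: 95 98 CA B9 00 B8 1F C0.

95 98 CA B9 00 B8 1F C0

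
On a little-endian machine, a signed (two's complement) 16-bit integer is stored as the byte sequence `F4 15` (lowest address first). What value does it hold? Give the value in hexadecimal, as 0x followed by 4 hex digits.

0x15F4

Little-endian stores the least-significant byte at the lowest address.
Reassemble most-significant byte first: 15 F4 → 0x15F4.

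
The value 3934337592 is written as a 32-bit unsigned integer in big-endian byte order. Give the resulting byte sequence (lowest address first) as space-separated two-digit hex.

3934337592 in hexadecimal, padded to 32 bits, is 0xEA813A38.
Split into bytes (most-significant first): EA 81 3A 38.
In big-endian order the high byte comes first in memory.
So the memory order matches the most-significant-first order: EA 81 3A 38.

EA 81 3A 38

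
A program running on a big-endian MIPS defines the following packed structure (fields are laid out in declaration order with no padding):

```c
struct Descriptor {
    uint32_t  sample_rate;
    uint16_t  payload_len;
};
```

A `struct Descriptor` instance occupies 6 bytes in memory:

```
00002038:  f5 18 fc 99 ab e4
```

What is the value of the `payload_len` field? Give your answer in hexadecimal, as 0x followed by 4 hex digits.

`payload_len` follows `sample_rate` (4 bytes), so it starts at byte offset 4 and occupies 2 bytes.
Bytes at offsets 4..5: AB E4.
Big-endian stores the most-significant byte at the lowest address.
The bytes are already most-significant first: 0xABE4.

0xABE4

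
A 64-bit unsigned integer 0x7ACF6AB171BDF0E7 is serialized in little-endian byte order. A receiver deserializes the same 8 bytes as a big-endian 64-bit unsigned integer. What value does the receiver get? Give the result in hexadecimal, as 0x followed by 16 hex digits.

Stored little-endian, the bytes at ascending addresses are E7 F0 BD 71 B1 6A CF 7A.
Read back as big-endian, the last byte is least significant, giving 0xE7F0BD71B16ACF7A.

0xE7F0BD71B16ACF7A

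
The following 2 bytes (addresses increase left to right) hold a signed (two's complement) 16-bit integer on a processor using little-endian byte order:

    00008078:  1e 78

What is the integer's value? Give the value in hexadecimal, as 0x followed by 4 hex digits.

0x781E

Little-endian stores the least-significant byte at the lowest address.
Reassemble most-significant byte first: 78 1E → 0x781E.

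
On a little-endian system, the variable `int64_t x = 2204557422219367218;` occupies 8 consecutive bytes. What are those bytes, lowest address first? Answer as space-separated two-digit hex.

32 13 56 96 4B 29 98 1E

2204557422219367218 in hexadecimal, padded to 64 bits, is 0x1E98294B96561332.
Split into bytes (most-significant first): 1E 98 29 4B 96 56 13 32.
Little-endian: lowest address holds the least-significant byte.
So at ascending addresses the bytes are 32 13 56 96 4B 29 98 1E.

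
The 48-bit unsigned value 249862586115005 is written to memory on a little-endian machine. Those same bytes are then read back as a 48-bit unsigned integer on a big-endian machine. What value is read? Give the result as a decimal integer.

249862586115005 in 48-bit hexadecimal is 0xE33FAAB023BD.
Stored little-endian, the bytes at ascending addresses are BD 23 B0 AA 3F E3.
Read back as big-endian, the last byte is least significant, giving 0xBD23B0AA3FE3.
0xBD23B0AA3FE3 = 207960985452515.

207960985452515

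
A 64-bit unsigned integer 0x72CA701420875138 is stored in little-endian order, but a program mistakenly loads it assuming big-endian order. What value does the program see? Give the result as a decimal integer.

Stored little-endian, the bytes at ascending addresses are 38 51 87 20 14 70 CA 72.
Read back as big-endian, the last byte is least significant, giving 0x385187201470CA72.
0x385187201470CA72 = 4058173311089166962.

4058173311089166962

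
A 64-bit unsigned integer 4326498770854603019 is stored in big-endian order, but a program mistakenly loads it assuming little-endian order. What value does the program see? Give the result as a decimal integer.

858485028316711484

4326498770854603019 in 64-bit hexadecimal is 0x3C0ACFB595F3E90B.
Stored big-endian, the bytes at ascending addresses are 3C 0A CF B5 95 F3 E9 0B.
Read back as little-endian, the first byte is least significant, giving 0x0BE9F395B5CF0A3C.
0x0BE9F395B5CF0A3C = 858485028316711484.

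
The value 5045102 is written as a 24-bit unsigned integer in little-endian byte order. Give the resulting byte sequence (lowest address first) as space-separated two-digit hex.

5045102 in hexadecimal, padded to 24 bits, is 0x4CFB6E.
Split into bytes (most-significant first): 4C FB 6E.
In little-endian order the low byte comes first in memory.
So at ascending addresses the bytes are 6E FB 4C.

6E FB 4C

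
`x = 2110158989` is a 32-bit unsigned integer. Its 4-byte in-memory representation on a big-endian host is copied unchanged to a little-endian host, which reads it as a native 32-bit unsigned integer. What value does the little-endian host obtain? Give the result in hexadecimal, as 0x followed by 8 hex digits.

2110158989 in 32-bit hexadecimal is 0x7DC6788D.
Stored big-endian, the bytes at ascending addresses are 7D C6 78 8D.
Read back as little-endian, the first byte is least significant, giving 0x8D78C67D.

0x8D78C67D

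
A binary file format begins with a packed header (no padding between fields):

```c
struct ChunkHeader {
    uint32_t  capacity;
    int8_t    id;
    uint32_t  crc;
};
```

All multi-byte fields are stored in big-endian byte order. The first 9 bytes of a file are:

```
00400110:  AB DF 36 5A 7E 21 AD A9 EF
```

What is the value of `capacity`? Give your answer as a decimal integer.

2883532378

`capacity` is the first field, at byte offset 0, occupying 4 bytes.
Bytes at offsets 0..3: AB DF 36 5A.
In big-endian order the high byte comes first in memory.
The bytes are already most-significant first: 0xABDF365A.
0xABDF365A = 2883532378.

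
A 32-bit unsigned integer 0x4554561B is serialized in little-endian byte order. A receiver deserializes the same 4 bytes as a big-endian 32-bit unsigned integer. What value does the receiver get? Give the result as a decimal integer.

Stored little-endian, the bytes at ascending addresses are 1B 56 54 45.
Read back as big-endian, the last byte is least significant, giving 0x1B565445.
0x1B565445 = 458642501.

458642501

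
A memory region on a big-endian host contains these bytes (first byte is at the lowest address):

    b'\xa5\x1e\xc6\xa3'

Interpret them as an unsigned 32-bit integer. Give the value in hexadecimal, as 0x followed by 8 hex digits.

In big-endian order the high byte comes first in memory.
The bytes are already most-significant first: 0xA51EC6A3.

0xA51EC6A3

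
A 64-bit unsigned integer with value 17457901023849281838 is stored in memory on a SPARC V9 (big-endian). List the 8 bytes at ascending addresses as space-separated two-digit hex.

17457901023849281838 in hexadecimal, padded to 64 bits, is 0xF246EC7C3A76F92E.
Split into bytes (most-significant first): F2 46 EC 7C 3A 76 F9 2E.
Big-endian: lowest address holds the most-significant byte.
So the memory order matches the most-significant-first order: F2 46 EC 7C 3A 76 F9 2E.

F2 46 EC 7C 3A 76 F9 2E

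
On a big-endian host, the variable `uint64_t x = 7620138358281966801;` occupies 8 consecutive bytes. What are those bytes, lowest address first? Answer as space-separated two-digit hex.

69 C0 2B 76 B0 B9 94 D1

7620138358281966801 in hexadecimal, padded to 64 bits, is 0x69C02B76B0B994D1.
Split into bytes (most-significant first): 69 C0 2B 76 B0 B9 94 D1.
Big-endian: lowest address holds the most-significant byte.
So the memory order matches the most-significant-first order: 69 C0 2B 76 B0 B9 94 D1.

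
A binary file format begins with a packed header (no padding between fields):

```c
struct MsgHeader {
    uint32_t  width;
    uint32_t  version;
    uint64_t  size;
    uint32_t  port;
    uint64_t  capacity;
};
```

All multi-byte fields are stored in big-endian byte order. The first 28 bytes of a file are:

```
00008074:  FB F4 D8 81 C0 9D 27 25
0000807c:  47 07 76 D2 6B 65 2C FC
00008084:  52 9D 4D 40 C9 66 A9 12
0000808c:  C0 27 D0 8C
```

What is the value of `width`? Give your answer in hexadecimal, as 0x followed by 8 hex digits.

0xFBF4D881

`width` is the first field, at byte offset 0, occupying 4 bytes.
Bytes at offsets 0..3: FB F4 D8 81.
In big-endian order the high byte comes first in memory.
The bytes are already most-significant first: 0xFBF4D881.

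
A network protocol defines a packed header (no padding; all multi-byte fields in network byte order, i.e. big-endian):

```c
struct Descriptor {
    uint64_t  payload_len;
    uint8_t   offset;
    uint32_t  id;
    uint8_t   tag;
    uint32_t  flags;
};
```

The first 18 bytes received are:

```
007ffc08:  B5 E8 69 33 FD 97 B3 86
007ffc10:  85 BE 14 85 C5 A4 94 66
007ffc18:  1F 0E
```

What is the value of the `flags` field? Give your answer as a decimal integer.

`flags` follows `payload_len` (8 B), `offset` (1 B), `id` (4 B), `tag` (1 B), so it starts at offset 8 + 1 + 4 + 1 = 14 and occupies 4 bytes.
Bytes at offsets 14..17: 94 66 1F 0E.
Big-endian stores the most-significant byte at the lowest address.
The bytes are already most-significant first: 0x94661F0E.
0x94661F0E = 2489720590.

2489720590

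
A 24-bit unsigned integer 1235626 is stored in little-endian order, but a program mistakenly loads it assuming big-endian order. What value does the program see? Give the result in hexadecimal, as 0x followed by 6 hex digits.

0xAADA12

1235626 in 24-bit hexadecimal is 0x12DAAA.
Stored little-endian, the bytes at ascending addresses are AA DA 12.
Read back as big-endian, the last byte is least significant, giving 0xAADA12.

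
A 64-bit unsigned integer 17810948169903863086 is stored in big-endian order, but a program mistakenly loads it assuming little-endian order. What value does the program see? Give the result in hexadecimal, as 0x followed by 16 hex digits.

0x2E75037CFE322DF7

17810948169903863086 in 64-bit hexadecimal is 0xF72D32FE7C03752E.
Stored big-endian, the bytes at ascending addresses are F7 2D 32 FE 7C 03 75 2E.
Read back as little-endian, the first byte is least significant, giving 0x2E75037CFE322DF7.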